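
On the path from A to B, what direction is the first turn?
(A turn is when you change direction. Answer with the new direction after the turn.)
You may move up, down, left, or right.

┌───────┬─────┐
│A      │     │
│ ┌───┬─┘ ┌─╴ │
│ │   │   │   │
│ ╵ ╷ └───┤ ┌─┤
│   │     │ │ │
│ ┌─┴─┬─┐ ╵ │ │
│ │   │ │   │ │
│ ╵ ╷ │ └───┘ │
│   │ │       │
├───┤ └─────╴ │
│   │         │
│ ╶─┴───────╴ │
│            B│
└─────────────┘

Directions: down, down, down, down, right, up, right, down, down, right, right, right, right, down
First turn direction: right

Solution:

┌───────┬─────┐
│A      │     │
│ ┌───┬─┘ ┌─╴ │
│↓│   │   │   │
│ ╵ ╷ └───┤ ┌─┤
│↓  │     │ │ │
│ ┌─┴─┬─┐ ╵ │ │
│↓│↱ ↓│ │   │ │
│ ╵ ╷ │ └───┘ │
│↳ ↑│↓│       │
├───┤ └─────╴ │
│   │↳ → → → ↓│
│ ╶─┴───────╴ │
│            B│
└─────────────┘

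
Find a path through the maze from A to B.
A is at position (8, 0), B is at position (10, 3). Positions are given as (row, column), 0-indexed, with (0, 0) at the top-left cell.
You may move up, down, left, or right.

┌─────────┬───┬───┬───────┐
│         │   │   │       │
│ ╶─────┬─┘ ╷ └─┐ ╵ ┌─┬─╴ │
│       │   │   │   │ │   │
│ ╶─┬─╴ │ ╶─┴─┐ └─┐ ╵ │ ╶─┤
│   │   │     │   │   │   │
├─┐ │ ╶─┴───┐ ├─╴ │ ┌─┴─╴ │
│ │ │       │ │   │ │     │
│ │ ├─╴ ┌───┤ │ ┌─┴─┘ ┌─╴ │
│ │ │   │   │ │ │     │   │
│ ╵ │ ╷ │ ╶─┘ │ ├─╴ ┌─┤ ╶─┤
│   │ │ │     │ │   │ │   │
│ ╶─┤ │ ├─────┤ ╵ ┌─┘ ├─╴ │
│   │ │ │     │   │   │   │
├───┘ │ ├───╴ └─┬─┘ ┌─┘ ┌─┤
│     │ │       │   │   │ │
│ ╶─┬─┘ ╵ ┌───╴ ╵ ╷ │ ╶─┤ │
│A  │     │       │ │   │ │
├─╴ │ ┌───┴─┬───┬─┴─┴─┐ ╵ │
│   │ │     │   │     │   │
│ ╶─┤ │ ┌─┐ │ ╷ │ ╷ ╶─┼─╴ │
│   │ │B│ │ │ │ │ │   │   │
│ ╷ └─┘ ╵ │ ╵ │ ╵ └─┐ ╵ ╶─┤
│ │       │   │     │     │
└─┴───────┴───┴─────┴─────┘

Finding the shortest path from (8, 0) to (10, 3):
Path length: 9 steps
Directions: right → down → left → down → right → down → right → right → up

Solution:

┌─────────┬───┬───┬───────┐
│         │   │   │       │
│ ╶─────┬─┘ ╷ └─┐ ╵ ┌─┬─╴ │
│       │   │   │   │ │   │
│ ╶─┬─╴ │ ╶─┴─┐ └─┐ ╵ │ ╶─┤
│   │   │     │   │   │   │
├─┐ │ ╶─┴───┐ ├─╴ │ ┌─┴─╴ │
│ │ │       │ │   │ │     │
│ │ ├─╴ ┌───┤ │ ┌─┴─┘ ┌─╴ │
│ │ │   │   │ │ │     │   │
│ ╵ │ ╷ │ ╶─┘ │ ├─╴ ┌─┤ ╶─┤
│   │ │ │     │ │   │ │   │
│ ╶─┤ │ ├─────┤ ╵ ┌─┘ ├─╴ │
│   │ │ │     │   │   │   │
├───┘ │ ├───╴ └─┬─┘ ┌─┘ ┌─┤
│     │ │       │   │   │ │
│ ╶─┬─┘ ╵ ┌───╴ ╵ ╷ │ ╶─┤ │
│A ↓│     │       │ │   │ │
├─╴ │ ┌───┴─┬───┬─┴─┴─┐ ╵ │
│↓ ↲│ │     │   │     │   │
│ ╶─┤ │ ┌─┐ │ ╷ │ ╷ ╶─┼─╴ │
│↳ ↓│ │B│ │ │ │ │ │   │   │
│ ╷ └─┘ ╵ │ ╵ │ ╵ └─┐ ╵ ╶─┤
│ │↳ → ↑  │   │     │     │
└─┴───────┴───┴─────┴─────┘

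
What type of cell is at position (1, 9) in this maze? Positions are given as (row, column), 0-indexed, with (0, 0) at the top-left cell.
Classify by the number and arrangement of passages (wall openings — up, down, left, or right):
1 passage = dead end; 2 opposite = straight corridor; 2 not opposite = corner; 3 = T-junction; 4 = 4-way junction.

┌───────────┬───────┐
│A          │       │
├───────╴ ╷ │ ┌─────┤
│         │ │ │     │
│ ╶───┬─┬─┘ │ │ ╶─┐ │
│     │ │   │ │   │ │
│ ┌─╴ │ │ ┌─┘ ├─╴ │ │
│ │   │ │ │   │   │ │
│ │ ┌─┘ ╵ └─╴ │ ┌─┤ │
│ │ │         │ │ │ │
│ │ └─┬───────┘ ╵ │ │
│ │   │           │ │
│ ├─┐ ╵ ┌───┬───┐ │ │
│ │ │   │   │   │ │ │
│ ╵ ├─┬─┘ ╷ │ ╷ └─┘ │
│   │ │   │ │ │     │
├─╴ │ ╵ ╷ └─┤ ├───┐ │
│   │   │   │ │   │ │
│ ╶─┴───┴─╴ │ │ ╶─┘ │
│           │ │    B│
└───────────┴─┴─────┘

Checking cell at (1, 9):
Number of passages: 2
Cell type: corner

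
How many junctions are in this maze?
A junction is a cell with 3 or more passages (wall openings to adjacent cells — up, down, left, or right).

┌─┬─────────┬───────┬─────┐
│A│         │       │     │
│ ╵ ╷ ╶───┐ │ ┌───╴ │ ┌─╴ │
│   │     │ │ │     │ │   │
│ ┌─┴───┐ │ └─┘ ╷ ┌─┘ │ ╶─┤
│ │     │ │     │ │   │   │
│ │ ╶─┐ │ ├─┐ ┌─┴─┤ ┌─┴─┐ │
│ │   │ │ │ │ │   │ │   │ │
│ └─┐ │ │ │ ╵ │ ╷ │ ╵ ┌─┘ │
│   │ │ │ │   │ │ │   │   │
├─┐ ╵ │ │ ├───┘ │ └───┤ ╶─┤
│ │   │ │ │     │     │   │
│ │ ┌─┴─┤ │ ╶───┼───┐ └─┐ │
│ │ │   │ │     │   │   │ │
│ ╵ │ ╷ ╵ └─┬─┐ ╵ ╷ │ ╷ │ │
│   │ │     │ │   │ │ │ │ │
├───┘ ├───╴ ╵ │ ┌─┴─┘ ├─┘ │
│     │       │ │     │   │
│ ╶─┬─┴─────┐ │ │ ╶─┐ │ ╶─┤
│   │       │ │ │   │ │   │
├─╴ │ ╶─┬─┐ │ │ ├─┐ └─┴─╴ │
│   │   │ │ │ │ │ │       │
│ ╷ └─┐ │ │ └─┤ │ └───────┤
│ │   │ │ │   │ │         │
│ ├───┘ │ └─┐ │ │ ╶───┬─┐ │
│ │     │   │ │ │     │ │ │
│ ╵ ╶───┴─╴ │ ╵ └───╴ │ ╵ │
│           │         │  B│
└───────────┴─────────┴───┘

Checking each cell for number of passages:

Junctions found (3+ passages):
  (0, 2): 3 passages
  (1, 0): 3 passages
  (1, 8): 3 passages
  (2, 6): 3 passages
  (5, 1): 3 passages
  (6, 10): 3 passages
  (7, 4): 3 passages
  (7, 7): 3 passages
  (8, 5): 3 passages
  (8, 6): 3 passages
  (8, 10): 3 passages
  (10, 1): 3 passages
  (11, 8): 3 passages
  (13, 1): 3 passages
  (13, 7): 3 passages
Total junctions: 15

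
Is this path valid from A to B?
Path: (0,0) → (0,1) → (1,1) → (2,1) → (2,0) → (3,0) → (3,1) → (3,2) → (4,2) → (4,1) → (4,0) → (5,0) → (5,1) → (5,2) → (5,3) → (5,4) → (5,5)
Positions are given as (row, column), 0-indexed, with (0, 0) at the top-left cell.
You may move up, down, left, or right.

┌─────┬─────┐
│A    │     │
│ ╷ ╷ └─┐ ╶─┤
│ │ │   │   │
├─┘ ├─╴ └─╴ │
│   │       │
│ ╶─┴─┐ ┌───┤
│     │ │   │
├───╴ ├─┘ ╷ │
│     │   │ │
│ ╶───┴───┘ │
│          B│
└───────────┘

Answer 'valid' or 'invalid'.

Checking path validity:
Result: All consecutive moves are passable.

valid

Correct solution:

┌─────┬─────┐
│A ↓  │     │
│ ╷ ╷ └─┐ ╶─┤
│ │↓│   │   │
├─┘ ├─╴ └─╴ │
│↓ ↲│       │
│ ╶─┴─┐ ┌───┤
│↳ → ↓│ │   │
├───╴ ├─┘ ╷ │
│↓ ← ↲│   │ │
│ ╶───┴───┘ │
│↳ → → → → B│
└───────────┘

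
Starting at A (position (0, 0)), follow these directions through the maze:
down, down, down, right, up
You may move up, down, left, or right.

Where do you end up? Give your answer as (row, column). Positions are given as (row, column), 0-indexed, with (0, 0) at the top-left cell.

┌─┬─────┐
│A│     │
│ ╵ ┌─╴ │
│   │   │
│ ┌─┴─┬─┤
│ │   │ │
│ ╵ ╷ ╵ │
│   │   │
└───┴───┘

Following directions step by step:
Start: (0, 0)
  down: (0, 0) → (1, 0)
  down: (1, 0) → (2, 0)
  down: (2, 0) → (3, 0)
  right: (3, 0) → (3, 1)
  up: (3, 1) → (2, 1)
Final position: (2, 1)

Path taken:

┌─┬─────┐
│A│     │
│ ╵ ┌─╴ │
│↓  │   │
│ ┌─┴─┬─┤
│↓│B  │ │
│ ╵ ╷ ╵ │
│↳ ↑│   │
└───┴───┘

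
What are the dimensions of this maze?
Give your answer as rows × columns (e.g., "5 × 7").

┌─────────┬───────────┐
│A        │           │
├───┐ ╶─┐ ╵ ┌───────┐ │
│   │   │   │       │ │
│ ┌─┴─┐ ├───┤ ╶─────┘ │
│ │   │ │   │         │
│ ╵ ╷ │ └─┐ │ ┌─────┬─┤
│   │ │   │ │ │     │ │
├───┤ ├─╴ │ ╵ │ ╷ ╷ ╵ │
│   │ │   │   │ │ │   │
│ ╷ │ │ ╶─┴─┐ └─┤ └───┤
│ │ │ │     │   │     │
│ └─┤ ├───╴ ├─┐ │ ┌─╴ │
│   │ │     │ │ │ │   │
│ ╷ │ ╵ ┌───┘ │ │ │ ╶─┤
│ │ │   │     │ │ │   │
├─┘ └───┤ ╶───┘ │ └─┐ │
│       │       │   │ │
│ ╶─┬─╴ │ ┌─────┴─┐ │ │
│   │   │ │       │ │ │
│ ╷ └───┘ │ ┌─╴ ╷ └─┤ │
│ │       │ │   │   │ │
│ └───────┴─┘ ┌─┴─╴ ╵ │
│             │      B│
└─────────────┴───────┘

Counting the maze dimensions:
Rows (vertical): 12
Columns (horizontal): 11
Dimensions: 12 × 11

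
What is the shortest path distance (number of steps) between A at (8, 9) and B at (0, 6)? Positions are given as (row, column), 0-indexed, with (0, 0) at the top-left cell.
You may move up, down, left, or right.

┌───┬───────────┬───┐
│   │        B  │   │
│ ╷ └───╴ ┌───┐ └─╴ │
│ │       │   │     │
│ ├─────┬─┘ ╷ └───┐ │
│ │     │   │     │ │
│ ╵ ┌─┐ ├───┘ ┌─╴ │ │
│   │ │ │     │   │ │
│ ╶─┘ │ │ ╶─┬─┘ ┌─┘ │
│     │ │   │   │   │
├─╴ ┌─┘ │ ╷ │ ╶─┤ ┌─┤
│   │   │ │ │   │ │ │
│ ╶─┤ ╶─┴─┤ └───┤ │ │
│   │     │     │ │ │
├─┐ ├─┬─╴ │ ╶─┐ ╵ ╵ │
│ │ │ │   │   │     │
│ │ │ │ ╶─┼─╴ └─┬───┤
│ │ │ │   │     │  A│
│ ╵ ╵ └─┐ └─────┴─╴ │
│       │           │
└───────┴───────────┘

Finding path from (8, 9) to (0, 6):
Path: (8,9) → (9,9) → (9,8) → (9,7) → (9,6) → (9,5) → (9,4) → (8,4) → (8,3) → (7,3) → (7,4) → (6,4) → (6,3) → (6,2) → (5,2) → (5,3) → (4,3) → (3,3) → (2,3) → (2,2) → (2,1) → (3,1) → (3,0) → (2,0) → (1,0) → (0,0) → (0,1) → (1,1) → (1,2) → (1,3) → (1,4) → (0,4) → (0,5) → (0,6)
Distance: 33 steps

Solution:

┌───┬───────────┬───┐
│↱ ↓│    ↱ → B  │   │
│ ╷ └───╴ ┌───┐ └─╴ │
│↑│↳ → → ↑│   │     │
│ ├─────┬─┘ ╷ └───┐ │
│↑│↓ ← ↰│   │     │ │
│ ╵ ┌─┐ ├───┘ ┌─╴ │ │
│↑ ↲│ │↑│     │   │ │
│ ╶─┘ │ │ ╶─┬─┘ ┌─┘ │
│     │↑│   │   │   │
├─╴ ┌─┘ │ ╷ │ ╶─┤ ┌─┤
│   │↱ ↑│ │ │   │ │ │
│ ╶─┤ ╶─┴─┤ └───┤ │ │
│   │↑ ← ↰│     │ │ │
├─┐ ├─┬─╴ │ ╶─┐ ╵ ╵ │
│ │ │ │↱ ↑│   │     │
│ │ │ │ ╶─┼─╴ └─┬───┤
│ │ │ │↑ ↰│     │  A│
│ ╵ ╵ └─┐ └─────┴─╴ │
│       │↑ ← ← ← ← ↲│
└───────┴───────────┘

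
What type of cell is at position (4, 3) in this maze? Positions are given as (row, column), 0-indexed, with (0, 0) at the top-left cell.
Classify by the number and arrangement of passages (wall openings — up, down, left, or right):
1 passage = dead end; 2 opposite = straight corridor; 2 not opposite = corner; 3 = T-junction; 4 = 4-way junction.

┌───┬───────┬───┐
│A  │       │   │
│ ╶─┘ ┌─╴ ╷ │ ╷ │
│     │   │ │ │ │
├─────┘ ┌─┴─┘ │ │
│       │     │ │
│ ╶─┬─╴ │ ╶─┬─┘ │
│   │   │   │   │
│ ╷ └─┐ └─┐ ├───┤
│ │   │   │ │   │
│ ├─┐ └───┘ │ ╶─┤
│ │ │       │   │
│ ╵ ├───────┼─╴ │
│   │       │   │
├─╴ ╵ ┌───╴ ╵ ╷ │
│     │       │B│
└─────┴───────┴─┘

Checking cell at (4, 3):
Number of passages: 2
Cell type: corner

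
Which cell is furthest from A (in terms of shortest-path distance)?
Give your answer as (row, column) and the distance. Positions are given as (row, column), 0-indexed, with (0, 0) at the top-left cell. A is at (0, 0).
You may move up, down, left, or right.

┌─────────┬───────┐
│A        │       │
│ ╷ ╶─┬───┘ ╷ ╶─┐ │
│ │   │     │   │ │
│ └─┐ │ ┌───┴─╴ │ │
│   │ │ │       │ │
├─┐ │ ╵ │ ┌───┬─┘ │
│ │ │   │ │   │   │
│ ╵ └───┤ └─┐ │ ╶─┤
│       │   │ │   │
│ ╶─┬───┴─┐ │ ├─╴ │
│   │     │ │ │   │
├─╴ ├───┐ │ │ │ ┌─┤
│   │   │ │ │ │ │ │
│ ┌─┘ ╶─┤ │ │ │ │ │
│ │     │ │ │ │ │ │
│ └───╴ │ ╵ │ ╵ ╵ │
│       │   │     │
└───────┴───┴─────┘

Computing BFS distances from A to all cells:
Furthest cell: (3, 5)
Distance: 32 steps

Path from A to the furthest cell:

┌─────────┬───────┐
│A ↓      │↱ → → ↓│
│ ╷ ╶─┬───┘ ╷ ╶─┐ │
│ │↳ ↓│↱ → ↑│   │↓│
│ └─┐ │ ┌───┴─╴ │ │
│   │↓│↑│       │↓│
├─┐ │ ╵ │ ┌───┬─┘ │
│ │ │↳ ↑│ │B ↰│↓ ↲│
│ ╵ └───┤ └─┐ │ ╶─┤
│       │   │↑│↳ ↓│
│ ╶─┬───┴─┐ │ ├─╴ │
│   │     │ │↑│↓ ↲│
├─╴ ├───┐ │ │ │ ┌─┤
│   │   │ │ │↑│↓│ │
│ ┌─┘ ╶─┤ │ │ │ │ │
│ │     │ │ │↑│↓│ │
│ └───╴ │ ╵ │ ╵ ╵ │
│       │   │↑ ↲  │
└───────┴───┴─────┘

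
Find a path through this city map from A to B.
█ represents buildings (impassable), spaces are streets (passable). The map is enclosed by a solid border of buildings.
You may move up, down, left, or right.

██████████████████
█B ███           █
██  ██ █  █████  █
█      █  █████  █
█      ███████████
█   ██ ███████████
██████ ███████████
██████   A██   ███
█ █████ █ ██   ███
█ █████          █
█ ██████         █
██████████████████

Finding the shortest path from A to B:
Movement: cardinal only
Path length: 14 steps
Directions: left → left → left → up → up → up → up → left → left → left → up → left → up → left

Solution:

██████████████████
█B↰███           █
██↑↰██ █  █████  █
█  ↑←←↰█  █████  █
█     ↑███████████
█   ██↑███████████
██████↑███████████
██████↑←←A██   ███
█ █████ █ ██   ███
█ █████          █
█ ██████         █
██████████████████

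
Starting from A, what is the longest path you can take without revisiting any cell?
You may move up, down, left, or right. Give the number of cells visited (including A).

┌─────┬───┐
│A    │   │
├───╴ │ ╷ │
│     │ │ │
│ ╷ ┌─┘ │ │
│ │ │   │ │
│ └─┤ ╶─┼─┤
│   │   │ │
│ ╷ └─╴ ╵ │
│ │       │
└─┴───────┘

Finding longest simple path using DFS:
Start: (0, 0)
Longest path visits 21 cells
Path: A → right → right → down → left → left → down → down → right → down → right → right → up → left → up → right → up → up → right → down → down

Solution:

┌─────┬───┐
│A → ↓│↱ ↓│
├───╴ │ ╷ │
│↓ ← ↲│↑│↓│
│ ╷ ┌─┘ │ │
│↓│ │↱ ↑│B│
│ └─┤ ╶─┼─┤
│↳ ↓│↑ ↰│ │
│ ╷ └─╴ ╵ │
│ │↳ → ↑  │
└─┴───────┘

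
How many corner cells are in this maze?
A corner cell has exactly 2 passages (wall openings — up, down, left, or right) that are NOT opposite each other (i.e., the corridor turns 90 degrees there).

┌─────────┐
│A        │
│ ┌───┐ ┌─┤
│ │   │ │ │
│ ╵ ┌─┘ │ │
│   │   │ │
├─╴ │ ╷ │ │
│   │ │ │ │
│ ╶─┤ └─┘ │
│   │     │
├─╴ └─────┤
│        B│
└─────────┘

Counting corner cells (2 non-opposite passages):
Total corners: 10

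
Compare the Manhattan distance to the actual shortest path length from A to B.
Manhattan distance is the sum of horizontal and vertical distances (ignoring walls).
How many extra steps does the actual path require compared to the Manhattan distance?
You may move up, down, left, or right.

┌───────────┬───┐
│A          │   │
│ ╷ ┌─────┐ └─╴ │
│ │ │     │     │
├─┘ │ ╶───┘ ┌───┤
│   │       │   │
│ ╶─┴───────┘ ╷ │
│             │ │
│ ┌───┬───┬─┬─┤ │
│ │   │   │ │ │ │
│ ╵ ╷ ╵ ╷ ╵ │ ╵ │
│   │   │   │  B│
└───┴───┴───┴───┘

Manhattan distance: |5 - 0| + |7 - 0| = 12
Actual path length: 16
Extra steps: 16 - 12 = 4

Solution:

┌───────────┬───┐
│A ↓        │   │
│ ╷ ┌─────┐ └─╴ │
│ │↓│     │     │
├─┘ │ ╶───┘ ┌───┤
│↓ ↲│       │↱ ↓│
│ ╶─┴───────┘ ╷ │
│↳ → → → → → ↑│↓│
│ ┌───┬───┬─┬─┤ │
│ │   │   │ │ │↓│
│ ╵ ╷ ╵ ╷ ╵ │ ╵ │
│   │   │   │  B│
└───┴───┴───┴───┘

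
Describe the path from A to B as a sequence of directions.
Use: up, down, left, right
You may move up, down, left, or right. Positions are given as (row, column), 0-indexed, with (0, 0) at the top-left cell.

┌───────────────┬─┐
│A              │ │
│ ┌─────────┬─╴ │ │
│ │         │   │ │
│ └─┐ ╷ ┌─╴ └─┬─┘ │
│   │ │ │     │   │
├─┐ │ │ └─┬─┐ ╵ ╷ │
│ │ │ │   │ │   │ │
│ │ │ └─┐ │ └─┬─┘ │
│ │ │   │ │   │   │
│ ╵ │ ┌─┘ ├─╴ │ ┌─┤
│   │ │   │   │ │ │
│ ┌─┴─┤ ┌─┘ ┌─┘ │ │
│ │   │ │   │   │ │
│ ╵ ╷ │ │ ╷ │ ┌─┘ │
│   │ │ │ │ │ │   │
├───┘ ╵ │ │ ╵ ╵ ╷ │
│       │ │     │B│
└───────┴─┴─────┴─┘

Finding the path and converting it to directions:
Path through cells: (0,0) → (1,0) → (2,0) → (2,1) → (3,1) → (4,1) → (5,1) → (5,0) → (6,0) → (7,0) → (7,1) → (6,1) → (6,2) → (7,2) → (8,2) → (8,3) → (7,3) → (6,3) → (5,3) → (5,4) → (4,4) → (3,4) → (3,3) → (2,3) → (1,3) → (1,4) → (1,5) → (2,5) → (2,6) → (3,6) → (3,7) → (2,7) → (2,8) → (3,8) → (4,8) → (4,7) → (5,7) → (6,7) → (6,6) → (7,6) → (8,6) → (8,7) → (7,7) → (7,8) → (8,8)
Directions: down, down, right, down, down, down, left, down, down, right, up, right, down, down, right, up, up, up, right, up, up, left, up, up, right, right, down, right, down, right, up, right, down, down, left, down, down, left, down, down, right, up, right, down

Solution:

┌───────────────┬─┐
│A              │ │
│ ┌─────────┬─╴ │ │
│↓│    ↱ → ↓│   │ │
│ └─┐ ╷ ┌─╴ └─┬─┘ │
│↳ ↓│ │↑│  ↳ ↓│↱ ↓│
├─┐ │ │ └─┬─┐ ╵ ╷ │
│ │↓│ │↑ ↰│ │↳ ↑│↓│
│ │ │ └─┐ │ └─┬─┘ │
│ │↓│   │↑│   │↓ ↲│
│ ╵ │ ┌─┘ ├─╴ │ ┌─┤
│↓ ↲│ │↱ ↑│   │↓│ │
│ ┌─┴─┤ ┌─┘ ┌─┘ │ │
│↓│↱ ↓│↑│   │↓ ↲│ │
│ ╵ ╷ │ │ ╷ │ ┌─┘ │
│↳ ↑│↓│↑│ │ │↓│↱ ↓│
├───┘ ╵ │ │ ╵ ╵ ╷ │
│    ↳ ↑│ │  ↳ ↑│B│
└───────┴─┴─────┴─┘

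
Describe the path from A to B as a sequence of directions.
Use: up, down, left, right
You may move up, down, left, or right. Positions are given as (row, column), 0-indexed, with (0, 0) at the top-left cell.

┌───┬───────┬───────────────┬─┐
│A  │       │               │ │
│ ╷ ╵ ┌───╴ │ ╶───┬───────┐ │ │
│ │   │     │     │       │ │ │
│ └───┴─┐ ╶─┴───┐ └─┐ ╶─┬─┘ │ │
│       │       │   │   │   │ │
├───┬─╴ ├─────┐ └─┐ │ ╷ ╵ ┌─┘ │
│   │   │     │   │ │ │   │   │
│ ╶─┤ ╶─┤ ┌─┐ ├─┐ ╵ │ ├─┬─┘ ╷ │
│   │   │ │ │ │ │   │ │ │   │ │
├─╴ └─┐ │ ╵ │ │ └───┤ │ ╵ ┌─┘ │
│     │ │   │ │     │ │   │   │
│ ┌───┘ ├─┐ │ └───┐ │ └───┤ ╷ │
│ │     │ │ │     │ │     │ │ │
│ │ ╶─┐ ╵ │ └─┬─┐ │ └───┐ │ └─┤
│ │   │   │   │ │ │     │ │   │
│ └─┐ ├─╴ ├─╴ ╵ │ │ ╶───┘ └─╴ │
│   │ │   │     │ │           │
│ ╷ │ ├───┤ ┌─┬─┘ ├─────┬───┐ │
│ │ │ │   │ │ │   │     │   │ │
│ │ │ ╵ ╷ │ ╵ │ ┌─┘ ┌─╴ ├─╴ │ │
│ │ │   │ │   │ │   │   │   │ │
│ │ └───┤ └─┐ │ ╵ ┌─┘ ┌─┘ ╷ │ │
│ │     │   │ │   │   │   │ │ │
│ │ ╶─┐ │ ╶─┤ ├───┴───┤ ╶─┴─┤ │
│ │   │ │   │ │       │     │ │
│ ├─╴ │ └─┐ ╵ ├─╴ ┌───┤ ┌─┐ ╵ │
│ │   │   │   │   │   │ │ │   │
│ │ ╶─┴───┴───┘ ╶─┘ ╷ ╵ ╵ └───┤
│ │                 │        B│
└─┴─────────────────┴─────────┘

Finding the path and converting it to directions:
Path through cells: (0,0) → (0,1) → (1,1) → (1,2) → (0,2) → (0,3) → (0,4) → (0,5) → (1,5) → (1,4) → (2,4) → (2,5) → (2,6) → (2,7) → (3,7) → (3,8) → (4,8) → (4,9) → (3,9) → (2,9) → (2,8) → (1,8) → (1,7) → (1,6) → (0,6) → (0,7) → (0,8) → (0,9) → (0,10) → (0,11) → (0,12) → (0,13) → (1,13) → (2,13) → (2,12) → (3,12) → (3,11) → (2,11) → (2,10) → (3,10) → (4,10) → (5,10) → (6,10) → (6,11) → (6,12) → (7,12) → (8,12) → (8,13) → (8,14) → (9,14) → (10,14) → (11,14) → (12,14) → (13,14) → (13,13) → (12,13) → (12,12) → (12,11) → (13,11) → (14,11) → (14,12) → (14,13) → (14,14)
Directions: right, down, right, up, right, right, right, down, left, down, right, right, right, down, right, down, right, up, up, left, up, left, left, up, right, right, right, right, right, right, right, down, down, left, down, left, up, left, down, down, down, down, right, right, down, down, right, right, down, down, down, down, down, left, up, left, left, down, down, right, right, right

Solution:

┌───┬───────┬───────────────┬─┐
│A ↓│↱ → → ↓│↱ → → → → → → ↓│ │
│ ╷ ╵ ┌───╴ │ ╶───┬───────┐ │ │
│ │↳ ↑│  ↓ ↲│↑ ← ↰│       │↓│ │
│ └───┴─┐ ╶─┴───┐ └─┐ ╶─┬─┘ │ │
│       │↳ → → ↓│↑ ↰│↓ ↰│↓ ↲│ │
├───┬─╴ ├─────┐ └─┐ │ ╷ ╵ ┌─┘ │
│   │   │     │↳ ↓│↑│↓│↑ ↲│   │
│ ╶─┤ ╶─┤ ┌─┐ ├─┐ ╵ │ ├─┬─┘ ╷ │
│   │   │ │ │ │ │↳ ↑│↓│ │   │ │
├─╴ └─┐ │ ╵ │ │ └───┤ │ ╵ ┌─┘ │
│     │ │   │ │     │↓│   │   │
│ ┌───┘ ├─┐ │ └───┐ │ └───┤ ╷ │
│ │     │ │ │     │ │↳ → ↓│ │ │
│ │ ╶─┐ ╵ │ └─┬─┐ │ └───┐ │ └─┤
│ │   │   │   │ │ │     │↓│   │
│ └─┐ ├─╴ ├─╴ ╵ │ │ ╶───┘ └─╴ │
│   │ │   │     │ │      ↳ → ↓│
│ ╷ │ ├───┤ ┌─┬─┘ ├─────┬───┐ │
│ │ │ │   │ │ │   │     │   │↓│
│ │ │ ╵ ╷ │ ╵ │ ┌─┘ ┌─╴ ├─╴ │ │
│ │ │   │ │   │ │   │   │   │↓│
│ │ └───┤ └─┐ │ ╵ ┌─┘ ┌─┘ ╷ │ │
│ │     │   │ │   │   │   │ │↓│
│ │ ╶─┐ │ ╶─┤ ├───┴───┤ ╶─┴─┤ │
│ │   │ │   │ │       │↓ ← ↰│↓│
│ ├─╴ │ └─┐ ╵ ├─╴ ┌───┤ ┌─┐ ╵ │
│ │   │   │   │   │   │↓│ │↑ ↲│
│ │ ╶─┴───┴───┘ ╶─┘ ╷ ╵ ╵ └───┤
│ │                 │  ↳ → → B│
└─┴─────────────────┴─────────┘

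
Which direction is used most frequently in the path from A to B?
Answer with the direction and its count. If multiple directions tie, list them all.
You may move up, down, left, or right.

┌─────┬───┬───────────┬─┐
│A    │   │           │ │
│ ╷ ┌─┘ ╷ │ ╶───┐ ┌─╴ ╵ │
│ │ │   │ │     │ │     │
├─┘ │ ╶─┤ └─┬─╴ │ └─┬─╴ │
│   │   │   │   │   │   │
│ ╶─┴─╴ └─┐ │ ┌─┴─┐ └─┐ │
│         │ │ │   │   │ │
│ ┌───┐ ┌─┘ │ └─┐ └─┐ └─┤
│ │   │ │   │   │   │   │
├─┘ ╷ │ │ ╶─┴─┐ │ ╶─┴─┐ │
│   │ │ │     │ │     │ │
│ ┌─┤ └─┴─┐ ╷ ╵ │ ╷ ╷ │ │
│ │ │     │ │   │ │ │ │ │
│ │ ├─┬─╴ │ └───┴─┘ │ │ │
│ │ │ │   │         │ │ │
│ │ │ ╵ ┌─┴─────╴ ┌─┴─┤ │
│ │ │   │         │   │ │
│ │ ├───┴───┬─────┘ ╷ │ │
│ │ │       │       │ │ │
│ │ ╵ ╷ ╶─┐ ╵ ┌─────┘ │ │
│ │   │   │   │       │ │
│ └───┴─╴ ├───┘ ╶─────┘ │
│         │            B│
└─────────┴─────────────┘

Directions: right, down, down, left, down, right, right, right, up, left, up, right, up, right, down, down, right, down, down, left, down, right, right, down, right, up, up, left, up, up, right, up, left, left, up, right, right, right, down, down, right, down, right, down, right, down, down, down, down, down, down, down
Counts: {'right': 17, 'down': 20, 'left': 6, 'up': 9}
Most common: down (20 times)

Solution:

┌─────┬───┬───────────┬─┐
│A ↓  │↱ ↓│↱ → → ↓    │ │
│ ╷ ┌─┘ ╷ │ ╶───┐ ┌─╴ ╵ │
│ │↓│↱ ↑│↓│↑ ← ↰│↓│     │
├─┘ │ ╶─┤ └─┬─╴ │ └─┬─╴ │
│↓ ↲│↑ ↰│↳ ↓│↱ ↑│↳ ↓│   │
│ ╶─┴─╴ └─┐ │ ┌─┴─┐ └─┐ │
│↳ → → ↑  │↓│↑│   │↳ ↓│ │
│ ┌───┐ ┌─┘ │ └─┐ └─┐ └─┤
│ │   │ │↓ ↲│↑ ↰│   │↳ ↓│
├─┘ ╷ │ │ ╶─┴─┐ │ ╶─┴─┐ │
│   │ │ │↳ → ↓│↑│     │↓│
│ ┌─┤ └─┴─┐ ╷ ╵ │ ╷ ╷ │ │
│ │ │     │ │↳ ↑│ │ │ │↓│
│ │ ├─┬─╴ │ └───┴─┘ │ │ │
│ │ │ │   │         │ │↓│
│ │ │ ╵ ┌─┴─────╴ ┌─┴─┤ │
│ │ │   │         │   │↓│
│ │ ├───┴───┬─────┘ ╷ │ │
│ │ │       │       │ │↓│
│ │ ╵ ╷ ╶─┐ ╵ ┌─────┘ │ │
│ │   │   │   │       │↓│
│ └───┴─╴ ├───┘ ╶─────┘ │
│         │            B│
└─────────┴─────────────┘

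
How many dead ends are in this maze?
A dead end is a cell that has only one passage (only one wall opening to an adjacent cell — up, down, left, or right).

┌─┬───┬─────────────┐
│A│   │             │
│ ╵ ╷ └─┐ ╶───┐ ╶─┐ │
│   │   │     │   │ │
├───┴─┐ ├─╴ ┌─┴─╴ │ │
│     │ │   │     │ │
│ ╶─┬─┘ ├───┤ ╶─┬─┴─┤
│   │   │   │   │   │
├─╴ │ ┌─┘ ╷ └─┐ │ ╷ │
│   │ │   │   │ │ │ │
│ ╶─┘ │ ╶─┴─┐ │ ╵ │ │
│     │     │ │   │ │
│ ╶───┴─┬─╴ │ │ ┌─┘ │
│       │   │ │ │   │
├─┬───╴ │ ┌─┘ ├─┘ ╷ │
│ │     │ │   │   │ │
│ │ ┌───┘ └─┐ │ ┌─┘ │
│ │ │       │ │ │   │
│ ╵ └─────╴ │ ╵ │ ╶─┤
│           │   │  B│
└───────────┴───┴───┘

Checking each cell for number of passages:

Dead ends found at positions:
  (0, 0)
  (0, 3)
  (1, 6)
  (2, 2)
  (2, 4)
  (2, 9)
  (6, 7)
  (7, 0)
  (7, 5)
  (8, 2)
  (9, 9)
Total dead ends: 11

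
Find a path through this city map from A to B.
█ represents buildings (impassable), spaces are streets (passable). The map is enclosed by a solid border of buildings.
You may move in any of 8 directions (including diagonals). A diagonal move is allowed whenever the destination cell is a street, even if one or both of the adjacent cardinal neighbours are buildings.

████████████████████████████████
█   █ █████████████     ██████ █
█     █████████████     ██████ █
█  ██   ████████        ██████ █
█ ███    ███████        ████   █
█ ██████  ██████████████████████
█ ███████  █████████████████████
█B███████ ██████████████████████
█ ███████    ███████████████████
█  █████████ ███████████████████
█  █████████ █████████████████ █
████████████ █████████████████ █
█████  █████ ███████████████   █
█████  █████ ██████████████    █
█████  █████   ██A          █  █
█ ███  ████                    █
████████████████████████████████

Finding the shortest path from A to B:
Movement: 8-directional
Path length: 24 steps
Directions: down-left → left → left → up-left → up-left → up → up → up → up → up-left → left → up-left → up → up-left → up-left → left → up-left → up-left → left → down-left → down-left → down → down → down

Solution:

████████████████████████████████
█   █ █████████████     ██████ █
█  ↙← █████████████     ██████ █
█ ↙██↖  ████████        ██████ █
█↓███ ↖← ███████        ████   █
█↓██████↖ ██████████████████████
█↓███████↖ █████████████████████
█B███████↑██████████████████████
█ ███████ ↖← ███████████████████
█  █████████↖███████████████████
█  █████████↑█████████████████ █
████████████↑█████████████████ █
█████  █████↑███████████████   █
█████  █████↑██████████████    █
█████  █████ ↖ ██A          █  █
█ ███  ████   ↖←←              █
████████████████████████████████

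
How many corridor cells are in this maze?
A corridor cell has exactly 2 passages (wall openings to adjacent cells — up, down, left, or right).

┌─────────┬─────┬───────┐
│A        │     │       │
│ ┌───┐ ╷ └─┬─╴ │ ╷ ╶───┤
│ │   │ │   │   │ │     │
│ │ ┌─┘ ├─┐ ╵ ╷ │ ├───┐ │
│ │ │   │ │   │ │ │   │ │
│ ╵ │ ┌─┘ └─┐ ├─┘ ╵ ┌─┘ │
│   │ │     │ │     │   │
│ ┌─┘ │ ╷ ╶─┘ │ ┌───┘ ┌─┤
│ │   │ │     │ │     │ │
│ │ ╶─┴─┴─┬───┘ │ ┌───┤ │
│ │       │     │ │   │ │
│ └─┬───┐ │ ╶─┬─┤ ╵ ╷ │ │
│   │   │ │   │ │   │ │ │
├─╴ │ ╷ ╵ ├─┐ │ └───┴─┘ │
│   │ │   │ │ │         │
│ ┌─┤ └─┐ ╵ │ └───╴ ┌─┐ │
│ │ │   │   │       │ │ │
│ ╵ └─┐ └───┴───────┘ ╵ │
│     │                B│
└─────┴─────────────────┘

Counting cells with exactly 2 passages:
Total corridor cells: 93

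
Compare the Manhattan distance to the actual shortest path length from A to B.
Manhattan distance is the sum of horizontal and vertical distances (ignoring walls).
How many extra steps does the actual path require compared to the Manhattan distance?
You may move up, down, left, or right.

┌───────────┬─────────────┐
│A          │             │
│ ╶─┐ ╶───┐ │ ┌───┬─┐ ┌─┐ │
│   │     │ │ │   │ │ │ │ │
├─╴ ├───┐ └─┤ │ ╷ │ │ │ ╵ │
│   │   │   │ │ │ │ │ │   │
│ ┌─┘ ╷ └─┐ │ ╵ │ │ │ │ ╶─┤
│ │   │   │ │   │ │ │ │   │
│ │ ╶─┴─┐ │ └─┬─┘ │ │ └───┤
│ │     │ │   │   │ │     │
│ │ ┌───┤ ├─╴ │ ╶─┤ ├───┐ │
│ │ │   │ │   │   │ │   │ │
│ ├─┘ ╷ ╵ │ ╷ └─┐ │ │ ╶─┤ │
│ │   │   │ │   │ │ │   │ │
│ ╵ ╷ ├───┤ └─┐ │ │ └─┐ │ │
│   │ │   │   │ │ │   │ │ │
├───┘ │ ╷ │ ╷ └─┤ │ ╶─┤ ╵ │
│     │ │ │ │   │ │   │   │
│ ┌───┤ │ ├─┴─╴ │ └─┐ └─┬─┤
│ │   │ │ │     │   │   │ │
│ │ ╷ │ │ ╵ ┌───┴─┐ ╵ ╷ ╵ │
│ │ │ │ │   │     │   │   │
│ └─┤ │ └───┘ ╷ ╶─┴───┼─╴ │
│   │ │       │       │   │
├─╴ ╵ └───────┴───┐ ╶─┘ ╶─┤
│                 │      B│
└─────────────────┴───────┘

Manhattan distance: |12 - 0| + |12 - 0| = 24
Actual path length: 42
Extra steps: 42 - 24 = 18

Solution:

┌───────────┬─────────────┐
│A → ↓      │             │
│ ╶─┐ ╶───┐ │ ┌───┬─┐ ┌─┐ │
│   │↳ → ↓│ │ │   │ │ │ │ │
├─╴ ├───┐ └─┤ │ ╷ │ │ │ ╵ │
│   │   │↳ ↓│ │ │ │ │ │   │
│ ┌─┘ ╷ └─┐ │ ╵ │ │ │ │ ╶─┤
│ │   │   │↓│   │ │ │ │   │
│ │ ╶─┴─┐ │ └─┬─┘ │ │ └───┤
│ │     │ │↳ ↓│   │ │     │
│ │ ┌───┤ ├─╴ │ ╶─┤ ├───┐ │
│ │ │   │ │↓ ↲│   │ │   │ │
│ ├─┘ ╷ ╵ │ ╷ └─┐ │ │ ╶─┤ │
│ │   │   │↓│   │ │ │   │ │
│ ╵ ╷ ├───┤ └─┐ │ │ └─┐ │ │
│   │ │↓ ↰│↳ ↓│ │ │   │ │ │
├───┘ │ ╷ │ ╷ └─┤ │ ╶─┤ ╵ │
│     │↓│↑│ │↳ ↓│ │   │   │
│ ┌───┤ │ ├─┴─╴ │ └─┐ └─┬─┤
│ │   │↓│↑│↓ ← ↲│   │   │ │
│ │ ╷ │ │ ╵ ┌───┴─┐ ╵ ╷ ╵ │
│ │ │ │↓│↑ ↲│↱ ↓  │   │   │
│ └─┤ │ └───┘ ╷ ╶─┴───┼─╴ │
│   │ │↳ → → ↑│↳ → ↓  │   │
├─╴ ╵ └───────┴───┐ ╶─┘ ╶─┤
│                 │↳ → → B│
└─────────────────┴───────┘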